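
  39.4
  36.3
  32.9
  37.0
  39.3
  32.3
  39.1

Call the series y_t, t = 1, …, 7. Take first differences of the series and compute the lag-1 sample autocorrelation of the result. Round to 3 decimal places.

-0.418

First differences Δy: -3.1, -3.4, 4.1, 2.3, -7.0, 6.8
Mean of differences = -0.0500
Numerator Σ(Δy_t−Δȳ)(Δy_{t+1}−Δȳ) = -57.8725
Denominator Σ(Δy_t−Δȳ)² = 138.4950
r_1(Δy) = -57.8725 / 138.4950 = -0.418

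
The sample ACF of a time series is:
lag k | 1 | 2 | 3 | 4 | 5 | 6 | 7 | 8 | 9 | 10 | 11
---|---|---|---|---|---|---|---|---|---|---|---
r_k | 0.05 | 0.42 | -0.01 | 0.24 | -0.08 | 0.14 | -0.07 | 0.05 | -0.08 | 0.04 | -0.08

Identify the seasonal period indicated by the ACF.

The largest autocorrelation is r_2 = 0.42, with a weaker echo at lag 4 (0.24); the remaining lags stay at or below 0.14.
The dominant spike at lag 2 indicates a seasonal period of 2.

2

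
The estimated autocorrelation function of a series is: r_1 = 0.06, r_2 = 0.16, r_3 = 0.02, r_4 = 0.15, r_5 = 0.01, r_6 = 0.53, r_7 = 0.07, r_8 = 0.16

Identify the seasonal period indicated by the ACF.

6

The largest autocorrelation is r_6 = 0.53; the remaining lags stay at or below 0.16.
The dominant spike at lag 6 indicates a seasonal period of 6.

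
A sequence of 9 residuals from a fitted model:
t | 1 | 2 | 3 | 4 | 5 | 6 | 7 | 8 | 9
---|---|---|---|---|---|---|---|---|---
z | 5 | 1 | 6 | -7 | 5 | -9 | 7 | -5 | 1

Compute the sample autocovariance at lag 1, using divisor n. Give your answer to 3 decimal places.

Mean z̄ = (5 + 1 + 6 − 7 + 5 − 9 + 7 − 5 + 1)/9 = 0.4444
Σ_{t=1}^{8}(z_t−z̄)(z_{t+1}−z̄) = -213.3086
γ_1 = -213.3086 / 9 = -23.701

-23.701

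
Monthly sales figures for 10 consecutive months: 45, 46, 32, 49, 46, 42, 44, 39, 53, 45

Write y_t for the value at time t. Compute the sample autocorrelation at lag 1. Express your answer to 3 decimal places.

-0.387

Mean ȳ = (45 + 46 + 32 + 49 + 46 + 42 + 44 + 39 + 53 + 45)/10 = 44.1000
Numerator Σ_{t=1}^{9}(y_t−ȳ)(y_{t+1}−ȳ) = -111.9100
Denominator Σ(y_t−ȳ)² = 288.9000
r_1 = -111.9100 / 288.9000 = -0.387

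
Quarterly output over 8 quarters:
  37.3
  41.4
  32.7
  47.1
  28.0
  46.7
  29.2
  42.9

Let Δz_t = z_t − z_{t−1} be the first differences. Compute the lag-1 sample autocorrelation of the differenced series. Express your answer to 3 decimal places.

-0.898

First differences Δz: 4.1, -8.7, 14.4, -19.1, 18.7, -17.5, 13.7
Mean of differences = 0.8000
Numerator Σ(Δz_t−Δz̄)(Δz_{t+1}−Δz̄) = -1351.0400
Denominator Σ(Δz_t−Δz̄)² = 1503.8200
r_1(Δz) = -1351.0400 / 1503.8200 = -0.898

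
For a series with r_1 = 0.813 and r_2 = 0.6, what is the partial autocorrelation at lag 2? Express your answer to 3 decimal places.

φ_{22} = (r_2 − r_1²) / (1 − r_1²)
r_1² = (0.813)² = 0.660969
Numerator = 0.6 − 0.6610 = -0.0610; denominator = 1 − 0.6610 = 0.3390
φ_{22} = -0.0610 / 0.3390 = -0.180

-0.180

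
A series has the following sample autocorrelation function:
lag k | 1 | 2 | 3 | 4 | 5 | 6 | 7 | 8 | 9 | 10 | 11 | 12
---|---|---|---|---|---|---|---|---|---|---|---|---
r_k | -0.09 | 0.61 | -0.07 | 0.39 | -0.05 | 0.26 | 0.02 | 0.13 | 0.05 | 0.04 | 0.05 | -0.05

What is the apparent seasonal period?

The largest autocorrelation is r_2 = 0.61, with weaker echoes at lags 4 (0.39) and 6 (0.26); the remaining lags stay at or below 0.13.
The dominant spike at lag 2 indicates a seasonal period of 2.

2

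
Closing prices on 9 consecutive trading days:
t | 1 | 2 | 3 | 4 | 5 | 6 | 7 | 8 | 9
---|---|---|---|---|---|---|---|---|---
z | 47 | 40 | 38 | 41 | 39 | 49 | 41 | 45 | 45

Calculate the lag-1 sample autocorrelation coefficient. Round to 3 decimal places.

-0.143

Mean z̄ = (47 + 40 + 38 + 41 + 39 + 49 + 41 + 45 + 45)/9 = 42.7778
Numerator Σ_{t=1}^{8}(z_t−z̄)(z_{t+1}−z̄) = -16.8272
Denominator Σ(z_t−z̄)² = 117.5556
r_1 = -16.8272 / 117.5556 = -0.143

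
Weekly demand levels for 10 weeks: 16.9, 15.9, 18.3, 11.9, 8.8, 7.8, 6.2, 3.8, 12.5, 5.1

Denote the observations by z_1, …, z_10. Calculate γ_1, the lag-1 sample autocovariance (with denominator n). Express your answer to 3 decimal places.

Mean z̄ = (16.9 + 15.9 + 18.3 + 11.9 + 8.8 + 7.8 + 6.2 + 3.8 + 12.5 + 5.1)/10 = 10.7200
Σ_{t=1}^{9}(z_t−z̄)(z_{t+1}−z̄) = 105.7176
γ_1 = 105.7176 / 10 = 10.572

10.572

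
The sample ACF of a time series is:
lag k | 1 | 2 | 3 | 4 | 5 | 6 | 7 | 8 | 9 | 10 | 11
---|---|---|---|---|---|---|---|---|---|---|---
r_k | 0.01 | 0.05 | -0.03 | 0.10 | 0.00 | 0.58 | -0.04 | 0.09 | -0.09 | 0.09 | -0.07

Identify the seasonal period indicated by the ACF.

The largest autocorrelation is r_6 = 0.58; the remaining lags stay at or below 0.10.
The dominant spike at lag 6 indicates a seasonal period of 6.

6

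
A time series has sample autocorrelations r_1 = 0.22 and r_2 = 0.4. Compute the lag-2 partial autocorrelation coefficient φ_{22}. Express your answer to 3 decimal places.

0.369

φ_{22} = (r_2 − r_1²) / (1 − r_1²)
r_1² = (0.22)² = 0.0484
Numerator = 0.4 − 0.0484 = 0.3516; denominator = 1 − 0.0484 = 0.9516
φ_{22} = 0.3516 / 0.9516 = 0.369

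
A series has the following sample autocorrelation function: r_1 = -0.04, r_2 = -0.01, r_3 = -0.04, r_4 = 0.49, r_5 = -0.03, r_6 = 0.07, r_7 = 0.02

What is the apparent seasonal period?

4

The largest autocorrelation is r_4 = 0.49; the remaining lags stay at or below 0.07.
The dominant spike at lag 4 indicates a seasonal period of 4.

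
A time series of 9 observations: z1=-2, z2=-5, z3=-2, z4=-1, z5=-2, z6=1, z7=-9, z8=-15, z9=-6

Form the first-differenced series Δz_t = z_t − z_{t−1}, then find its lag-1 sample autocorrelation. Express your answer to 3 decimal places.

-0.161

First differences Δz: -3, 3, 1, -1, 3, -10, -6, 9
Mean of differences = -0.5000
Numerator Σ(Δz_t−Δz̄)(Δz_{t+1}−Δz̄) = -39.2500
Denominator Σ(Δz_t−Δz̄)² = 244.0000
r_1(Δz) = -39.2500 / 244.0000 = -0.161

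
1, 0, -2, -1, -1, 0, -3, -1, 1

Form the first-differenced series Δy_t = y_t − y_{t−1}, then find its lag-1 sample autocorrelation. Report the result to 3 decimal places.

-0.208

First differences Δy: -1, -2, 1, 0, 1, -3, 2, 2
Mean of differences = 0.0000
Numerator Σ(Δy_t−Δȳ)(Δy_{t+1}−Δȳ) = -5.0000
Denominator Σ(Δy_t−Δȳ)² = 24.0000
r_1(Δy) = -5.0000 / 24.0000 = -0.208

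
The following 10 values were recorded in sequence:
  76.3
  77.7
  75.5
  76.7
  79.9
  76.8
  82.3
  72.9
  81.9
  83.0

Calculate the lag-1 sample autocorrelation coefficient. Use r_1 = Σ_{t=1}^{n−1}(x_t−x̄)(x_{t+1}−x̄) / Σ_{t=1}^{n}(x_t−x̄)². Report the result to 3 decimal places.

-0.278

Mean x̄ = (76.3 + 77.7 + 75.5 + 76.7 + 79.9 + 76.8 + 82.3 + 72.9 + 81.9 + 83.0)/10 = 78.3000
Numerator Σ_{t=1}^{9}(x_t−x̄)(x_{t+1}−x̄) = -27.7200
Denominator Σ(x_t−x̄)² = 99.7800
r_1 = -27.7200 / 99.7800 = -0.278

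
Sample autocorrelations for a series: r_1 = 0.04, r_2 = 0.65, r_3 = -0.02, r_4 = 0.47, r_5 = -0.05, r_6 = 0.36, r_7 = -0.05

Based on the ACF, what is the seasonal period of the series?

2

The largest autocorrelation is r_2 = 0.65, with weaker echoes at lags 4 (0.47) and 6 (0.36); the remaining lags stay at or below 0.04.
The dominant spike at lag 2 indicates a seasonal period of 2.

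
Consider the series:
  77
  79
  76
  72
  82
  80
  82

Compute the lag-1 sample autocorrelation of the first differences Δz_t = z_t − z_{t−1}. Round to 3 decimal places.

First differences Δz: 2, -3, -4, 10, -2, 2
Mean of differences = 0.8333
Numerator Σ(Δz_t−Δz̄)(Δz_{t+1}−Δz̄) = -59.5278
Denominator Σ(Δz_t−Δz̄)² = 132.8333
r_1(Δz) = -59.5278 / 132.8333 = -0.448

-0.448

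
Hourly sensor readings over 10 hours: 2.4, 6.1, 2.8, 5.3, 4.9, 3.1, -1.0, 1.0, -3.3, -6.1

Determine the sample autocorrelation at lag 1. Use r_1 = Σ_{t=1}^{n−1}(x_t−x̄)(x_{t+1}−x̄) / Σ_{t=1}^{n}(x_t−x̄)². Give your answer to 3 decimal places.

0.498

Mean x̄ = (2.4 + 6.1 + 2.8 + 5.3 + 4.9 + 3.1 − 1.0 + 1.0 − 3.3 − 6.1)/10 = 1.5200
Numerator Σ_{t=1}^{9}(x_t−x̄)(x_{t+1}−x̄) = 69.4116
Denominator Σ(x_t−x̄)² = 139.5160
r_1 = 69.4116 / 139.5160 = 0.498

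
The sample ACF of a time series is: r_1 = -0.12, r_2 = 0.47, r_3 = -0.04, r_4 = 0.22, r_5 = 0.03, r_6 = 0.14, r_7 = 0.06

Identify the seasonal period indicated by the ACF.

2

The largest autocorrelation is r_2 = 0.47, with a weaker echo at lag 4 (0.22); the remaining lags stay at or below 0.14.
The dominant spike at lag 2 indicates a seasonal period of 2.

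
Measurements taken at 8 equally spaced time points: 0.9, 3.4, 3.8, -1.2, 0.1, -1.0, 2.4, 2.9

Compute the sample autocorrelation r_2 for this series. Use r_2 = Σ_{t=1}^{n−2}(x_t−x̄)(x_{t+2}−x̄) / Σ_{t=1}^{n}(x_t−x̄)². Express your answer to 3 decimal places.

Mean x̄ = (0.9 + 3.4 + 3.8 − 1.2 + 0.1 − 1.0 + 2.4 + 2.9)/8 = 1.4125
Deviations from mean: -0.5125, 1.9875, 2.3875, -2.6125, -1.3125, -2.4125, 0.9875, 1.4875
Σ(x_t−x̄)(x_{t+2}−x̄) = (-1.2236) + (-5.1923) + (-3.1336) + (6.3027) + (-1.2961) + (-3.5886) = -8.1316
Denominator Σ(x_t−x̄)² = 27.4688
r_2 = -8.1316 / 27.4688 = -0.296

-0.296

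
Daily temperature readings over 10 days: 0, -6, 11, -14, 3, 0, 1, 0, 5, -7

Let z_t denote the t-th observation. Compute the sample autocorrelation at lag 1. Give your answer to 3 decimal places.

Mean z̄ = (0 − 6 + 11 − 14 + 3 + 0 + 1 + 0 + 5 − 7)/10 = -0.7000
Numerator Σ_{t=1}^{9}(z_t−z̄)(z_{t+1}−z̄) = -297.4900
Denominator Σ(z_t−z̄)² = 432.1000
r_1 = -297.4900 / 432.1000 = -0.688

-0.688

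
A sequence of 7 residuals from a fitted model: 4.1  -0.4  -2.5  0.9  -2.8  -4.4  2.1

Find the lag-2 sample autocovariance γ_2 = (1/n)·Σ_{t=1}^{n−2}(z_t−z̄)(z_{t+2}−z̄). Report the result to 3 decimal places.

Mean z̄ = (4.1 − 0.4 − 2.5 + 0.9 − 2.8 − 4.4 + 2.1)/7 = -0.4286
Deviations: 4.5286, 0.0286, -2.0714, 1.3286, -2.3714, -3.9714, 2.5286
Σ_{t=1}^{5}(z_t−z̄)(z_{t+2}−z̄) = -15.7031
γ_2 = -15.7031 / 7 = -2.243

-2.243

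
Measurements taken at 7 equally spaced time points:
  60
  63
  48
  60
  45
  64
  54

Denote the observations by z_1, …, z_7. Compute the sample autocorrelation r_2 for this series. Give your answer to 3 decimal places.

Mean z̄ = (60 + 63 + 48 + 60 + 45 + 64 + 54)/7 = 56.2857
Deviations from mean: 3.7143, 6.7143, -8.2857, 3.7143, -11.2857, 7.7143, -2.2857
Numerator Σ_{t=1}^{5}(z_t−z̄)(z_{t+2}−z̄) = 142.1224
Denominator Σ(z_t−z̄)² = 333.4286
r_2 = 142.1224 / 333.4286 = 0.426

0.426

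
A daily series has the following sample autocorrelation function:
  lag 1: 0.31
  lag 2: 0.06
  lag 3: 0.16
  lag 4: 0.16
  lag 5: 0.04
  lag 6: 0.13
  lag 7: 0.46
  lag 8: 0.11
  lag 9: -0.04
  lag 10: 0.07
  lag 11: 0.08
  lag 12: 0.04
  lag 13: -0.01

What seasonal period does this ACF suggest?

The largest autocorrelation is r_7 = 0.46; the remaining lags stay at or below 0.31. The elevated value at lag 1 (0.31), dropping to 0.06 at lag 2, reflects decaying short-term dependence rather than seasonality.
The dominant spike at lag 7 indicates a seasonal period of 7.

7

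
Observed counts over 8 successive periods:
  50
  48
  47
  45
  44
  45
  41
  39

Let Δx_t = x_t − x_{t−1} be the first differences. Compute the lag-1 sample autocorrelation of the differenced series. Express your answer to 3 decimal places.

First differences Δx: -2, -1, -2, -1, 1, -4, -2
Mean of differences = -1.5714
Numerator Σ(Δx_t−Δx̄)(Δx_{t+1}−Δx̄) = -4.4694
Denominator Σ(Δx_t−Δx̄)² = 13.7143
r_1(Δx) = -4.4694 / 13.7143 = -0.326

-0.326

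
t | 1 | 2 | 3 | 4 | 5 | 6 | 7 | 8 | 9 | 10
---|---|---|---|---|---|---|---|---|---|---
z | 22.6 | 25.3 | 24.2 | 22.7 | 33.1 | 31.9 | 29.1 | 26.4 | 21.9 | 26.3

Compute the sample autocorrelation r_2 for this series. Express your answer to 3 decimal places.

-0.119

Mean z̄ = (22.6 + 25.3 + 24.2 + 22.7 + 33.1 + 31.9 + 29.1 + 26.4 + 21.9 + 26.3)/10 = 26.3500
Numerator Σ_{t=1}^{8}(z_t−z̄)(z_{t+2}−z̄) = -16.2750
Denominator Σ(z_t−z̄)² = 136.8450
r_2 = -16.2750 / 136.8450 = -0.119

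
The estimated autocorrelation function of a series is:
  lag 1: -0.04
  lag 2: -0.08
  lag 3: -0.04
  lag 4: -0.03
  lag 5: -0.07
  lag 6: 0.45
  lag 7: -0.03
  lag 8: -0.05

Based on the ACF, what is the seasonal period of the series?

The largest autocorrelation is r_6 = 0.45; the remaining lags stay at or below -0.03.
The dominant spike at lag 6 indicates a seasonal period of 6.

6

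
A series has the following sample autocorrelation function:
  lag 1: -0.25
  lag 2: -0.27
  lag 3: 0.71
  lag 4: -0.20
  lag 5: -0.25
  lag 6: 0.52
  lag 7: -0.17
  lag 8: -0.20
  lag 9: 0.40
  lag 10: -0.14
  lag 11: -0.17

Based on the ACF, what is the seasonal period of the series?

The largest autocorrelation is r_3 = 0.71, with weaker echoes at lags 6 (0.52) and 9 (0.40); the remaining lags stay at or below -0.14.
The dominant spike at lag 3 indicates a seasonal period of 3.

3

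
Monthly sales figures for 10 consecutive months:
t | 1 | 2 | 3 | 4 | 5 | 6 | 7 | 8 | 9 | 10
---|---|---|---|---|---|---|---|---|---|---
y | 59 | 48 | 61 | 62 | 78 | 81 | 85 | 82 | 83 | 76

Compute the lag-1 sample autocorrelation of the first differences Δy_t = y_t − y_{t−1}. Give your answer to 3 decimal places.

First differences Δy: -11, 13, 1, 16, 3, 4, -3, 1, -7
Mean of differences = 1.8889
Numerator Σ(Δy_t−Δȳ)(Δy_{t+1}−Δȳ) = -145.6790
Denominator Σ(Δy_t−Δȳ)² = 598.8889
r_1(Δy) = -145.6790 / 598.8889 = -0.243

-0.243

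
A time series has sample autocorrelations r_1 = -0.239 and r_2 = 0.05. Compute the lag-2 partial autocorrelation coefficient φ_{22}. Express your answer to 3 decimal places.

-0.008

φ_{22} = (r_2 − r_1²) / (1 − r_1²)
r_1² = (-0.239)² = 0.057121
Numerator = 0.05 − 0.0571 = -0.0071; denominator = 1 − 0.0571 = 0.9429
φ_{22} = -0.0071 / 0.9429 = -0.008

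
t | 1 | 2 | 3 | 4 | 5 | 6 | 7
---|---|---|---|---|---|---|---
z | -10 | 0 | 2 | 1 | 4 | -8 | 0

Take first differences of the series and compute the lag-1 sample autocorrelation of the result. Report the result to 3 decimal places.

First differences Δz: 10, 2, -1, 3, -12, 8
Mean of differences = 1.6667
Numerator Σ(Δz_t−Δz̄)(Δz_{t+1}−Δz̄) = -106.4444
Denominator Σ(Δz_t−Δz̄)² = 305.3333
r_1(Δz) = -106.4444 / 305.3333 = -0.349

-0.349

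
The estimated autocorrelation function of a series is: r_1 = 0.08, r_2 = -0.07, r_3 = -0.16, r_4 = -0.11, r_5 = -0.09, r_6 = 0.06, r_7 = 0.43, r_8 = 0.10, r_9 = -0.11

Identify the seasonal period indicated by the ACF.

7

The largest autocorrelation is r_7 = 0.43; the remaining lags stay at or below 0.10.
The dominant spike at lag 7 indicates a seasonal period of 7.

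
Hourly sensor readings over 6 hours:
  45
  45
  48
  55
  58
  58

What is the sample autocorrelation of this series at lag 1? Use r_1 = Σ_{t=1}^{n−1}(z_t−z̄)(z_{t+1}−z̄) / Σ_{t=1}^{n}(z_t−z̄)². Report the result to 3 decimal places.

Mean z̄ = (45 + 45 + 48 + 55 + 58 + 58)/6 = 51.5000
Numerator Σ_{t=1}^{5}(z_t−z̄)(z_{t+1}−z̄) = 117.7500
Denominator Σ(z_t−z̄)² = 193.5000
r_1 = 117.7500 / 193.5000 = 0.609

0.609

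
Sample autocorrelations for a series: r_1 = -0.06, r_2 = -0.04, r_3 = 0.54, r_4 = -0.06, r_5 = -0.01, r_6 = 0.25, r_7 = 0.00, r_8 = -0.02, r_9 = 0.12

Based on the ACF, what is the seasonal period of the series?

The largest autocorrelation is r_3 = 0.54, with a weaker echo at lag 6 (0.25); the remaining lags stay at or below 0.12.
The dominant spike at lag 3 indicates a seasonal period of 3.

3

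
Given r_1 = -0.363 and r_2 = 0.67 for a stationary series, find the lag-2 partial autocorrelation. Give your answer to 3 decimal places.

0.620

φ_{22} = (r_2 − r_1²) / (1 − r_1²)
r_1² = (-0.363)² = 0.131769
Numerator = 0.67 − 0.1318 = 0.5382; denominator = 1 − 0.1318 = 0.8682
φ_{22} = 0.5382 / 0.8682 = 0.620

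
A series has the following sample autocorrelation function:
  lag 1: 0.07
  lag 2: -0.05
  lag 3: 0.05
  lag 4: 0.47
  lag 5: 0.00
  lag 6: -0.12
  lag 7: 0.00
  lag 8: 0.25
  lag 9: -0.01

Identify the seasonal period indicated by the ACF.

The largest autocorrelation is r_4 = 0.47, with a weaker echo at lag 8 (0.25); the remaining lags stay at or below 0.07.
The dominant spike at lag 4 indicates a seasonal period of 4.

4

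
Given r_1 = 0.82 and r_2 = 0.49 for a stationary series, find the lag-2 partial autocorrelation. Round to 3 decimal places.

-0.557

φ_{22} = (r_2 − r_1²) / (1 − r_1²)
r_1² = (0.82)² = 0.6724
Numerator = 0.49 − 0.6724 = -0.1824; denominator = 1 − 0.6724 = 0.3276
φ_{22} = -0.1824 / 0.3276 = -0.557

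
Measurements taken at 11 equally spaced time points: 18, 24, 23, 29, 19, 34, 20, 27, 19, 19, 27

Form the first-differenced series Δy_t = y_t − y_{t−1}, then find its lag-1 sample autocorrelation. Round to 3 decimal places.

-0.763

First differences Δy: 6, -1, 6, -10, 15, -14, 7, -8, 0, 8
Mean of differences = 0.9000
Numerator Σ(Δy_t−Δȳ)(Δy_{t+1}−Δȳ) = -582.3100
Denominator Σ(Δy_t−Δȳ)² = 762.9000
r_1(Δy) = -582.3100 / 762.9000 = -0.763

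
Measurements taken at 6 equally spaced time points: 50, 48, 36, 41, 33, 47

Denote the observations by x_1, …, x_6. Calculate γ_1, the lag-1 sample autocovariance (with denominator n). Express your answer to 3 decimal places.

Mean x̄ = (50 + 48 + 36 + 41 + 33 + 47)/6 = 42.5000
Σ_{t=1}^{5}(x_t−x̄)(x_{t+1}−x̄) = -13.2500
γ_1 = -13.2500 / 6 = -2.208

-2.208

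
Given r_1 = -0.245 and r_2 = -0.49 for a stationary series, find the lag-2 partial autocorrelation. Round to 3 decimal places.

-0.585

φ_{22} = (r_2 − r_1²) / (1 − r_1²)
r_1² = (-0.245)² = 0.060025
Numerator = -0.49 − 0.0600 = -0.5500; denominator = 1 − 0.0600 = 0.9400
φ_{22} = -0.5500 / 0.9400 = -0.585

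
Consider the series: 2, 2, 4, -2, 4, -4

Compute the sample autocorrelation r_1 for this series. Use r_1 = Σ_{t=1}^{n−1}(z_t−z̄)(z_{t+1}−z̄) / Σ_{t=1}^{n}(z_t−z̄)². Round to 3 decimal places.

Mean z̄ = (2 + 2 + 4 − 2 + 4 − 4)/6 = 1.0000
Deviations from mean: 1.0000, 1.0000, 3.0000, -3.0000, 3.0000, -5.0000
Σ(z_t−z̄)(z_{t+1}−z̄) = (1.0000) + (3.0000) + (-9.0000) + (-9.0000) + (-15.0000) = -29.0000
Denominator Σ(z_t−z̄)² = 54.0000
r_1 = -29.0000 / 54.0000 = -0.537

-0.537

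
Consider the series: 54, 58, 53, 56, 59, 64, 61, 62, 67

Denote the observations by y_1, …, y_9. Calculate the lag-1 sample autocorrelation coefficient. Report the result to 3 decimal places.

0.401

Mean ȳ = (54 + 58 + 53 + 56 + 59 + 64 + 61 + 62 + 67)/9 = 59.3333
Numerator Σ_{t=1}^{8}(y_t−ȳ)(y_{t+1}−ȳ) = 68.8889
Denominator Σ(y_t−ȳ)² = 172.0000
r_1 = 68.8889 / 172.0000 = 0.401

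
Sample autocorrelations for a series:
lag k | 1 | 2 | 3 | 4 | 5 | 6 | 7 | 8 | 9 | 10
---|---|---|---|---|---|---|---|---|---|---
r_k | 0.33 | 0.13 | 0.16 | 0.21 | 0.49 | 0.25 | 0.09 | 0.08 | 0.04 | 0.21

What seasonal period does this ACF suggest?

The largest autocorrelation is r_5 = 0.49; the remaining lags stay at or below 0.33. The elevated value at lag 1 (0.33), dropping to 0.13 at lag 2, reflects decaying short-term dependence rather than seasonality.
The dominant spike at lag 5 indicates a seasonal period of 5.

5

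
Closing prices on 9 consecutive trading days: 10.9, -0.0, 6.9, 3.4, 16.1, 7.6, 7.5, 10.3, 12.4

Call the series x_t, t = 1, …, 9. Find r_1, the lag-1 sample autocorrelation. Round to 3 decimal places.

-0.213

Mean x̄ = (10.9 − 0.0 + 6.9 + 3.4 + 16.1 + 7.6 + 7.5 + 10.3 + 12.4)/9 = 8.3444
Numerator Σ_{t=1}^{8}(x_t−x̄)(x_{t+1}−x̄) = -39.3420
Denominator Σ(x_t−x̄)² = 184.3822
r_1 = -39.3420 / 184.3822 = -0.213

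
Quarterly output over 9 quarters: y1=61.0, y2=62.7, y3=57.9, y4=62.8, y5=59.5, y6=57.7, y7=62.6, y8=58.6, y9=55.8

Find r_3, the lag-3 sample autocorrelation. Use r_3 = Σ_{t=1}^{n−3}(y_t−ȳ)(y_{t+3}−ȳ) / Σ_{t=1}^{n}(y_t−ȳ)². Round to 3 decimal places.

0.457

Mean ȳ = (61.0 + 62.7 + 57.9 + 62.8 + 59.5 + 57.7 + 62.6 + 58.6 + 55.8)/9 = 59.8444
Σ(y_t−ȳ)(y_{t+3}−ȳ) = (3.4153) + (-0.9836) + (4.1698) + (8.1442) + (0.4286) + (8.6731) = 23.8474
Denominator Σ(y_t−ȳ)² = 52.2222
r_3 = 23.8474 / 52.2222 = 0.457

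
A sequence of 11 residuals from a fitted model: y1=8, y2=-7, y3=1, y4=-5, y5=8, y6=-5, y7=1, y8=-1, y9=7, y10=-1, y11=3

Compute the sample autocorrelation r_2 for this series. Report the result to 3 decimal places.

0.397

Mean ȳ = (8 − 7 + 1 − 5 + 8 − 5 + 1 − 1 + 7 − 1 + 3)/11 = 0.8182
Numerator Σ_{t=1}^{9}(y_t−ȳ)(y_{t+2}−ȳ) = 111.7521
Denominator Σ(y_t−ȳ)² = 281.6364
r_2 = 111.7521 / 281.6364 = 0.397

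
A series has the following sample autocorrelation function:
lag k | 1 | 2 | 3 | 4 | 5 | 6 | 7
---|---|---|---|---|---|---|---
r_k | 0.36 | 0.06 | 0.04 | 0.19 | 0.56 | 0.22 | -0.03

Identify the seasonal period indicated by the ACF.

The largest autocorrelation is r_5 = 0.56; the remaining lags stay at or below 0.36. The elevated value at lag 1 (0.36), dropping to 0.06 at lag 2, reflects decaying short-term dependence rather than seasonality.
The dominant spike at lag 5 indicates a seasonal period of 5.

5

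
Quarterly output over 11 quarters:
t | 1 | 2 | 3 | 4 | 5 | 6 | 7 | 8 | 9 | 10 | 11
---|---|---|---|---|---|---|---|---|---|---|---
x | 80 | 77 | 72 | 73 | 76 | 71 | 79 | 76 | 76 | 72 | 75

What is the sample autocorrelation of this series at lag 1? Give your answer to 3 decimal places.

-0.111

Mean x̄ = (80 + 77 + 72 + 73 + 76 + 71 + 79 + 76 + 76 + 72 + 75)/11 = 75.1818
Numerator Σ_{t=1}^{10}(x_t−x̄)(x_{t+1}−x̄) = -9.4876
Denominator Σ(x_t−x̄)² = 85.6364
r_1 = -9.4876 / 85.6364 = -0.111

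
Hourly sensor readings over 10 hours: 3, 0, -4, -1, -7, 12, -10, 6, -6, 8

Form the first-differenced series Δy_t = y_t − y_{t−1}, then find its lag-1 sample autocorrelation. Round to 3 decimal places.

-0.835

First differences Δy: -3, -4, 3, -6, 19, -22, 16, -12, 14
Mean of differences = 0.5556
Numerator Σ(Δy_t−Δȳ)(Δy_{t+1}−Δȳ) = -1258.9753
Denominator Σ(Δy_t−Δȳ)² = 1508.2222
r_1(Δy) = -1258.9753 / 1508.2222 = -0.835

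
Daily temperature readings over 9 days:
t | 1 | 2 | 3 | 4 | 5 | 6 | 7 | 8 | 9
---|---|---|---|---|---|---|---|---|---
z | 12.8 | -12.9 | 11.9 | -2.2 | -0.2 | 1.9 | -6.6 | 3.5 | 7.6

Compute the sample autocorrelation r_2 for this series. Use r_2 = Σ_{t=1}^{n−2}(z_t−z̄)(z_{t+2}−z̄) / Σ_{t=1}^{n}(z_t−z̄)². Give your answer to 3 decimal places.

Mean z̄ = (12.8 − 12.9 + 11.9 − 2.2 − 0.2 + 1.9 − 6.6 + 3.5 + 7.6)/9 = 1.7556
Σ(z_t−z̄)(z_{t+2}−z̄) = (112.0398) + (57.9709) + (-19.8380) + (-0.5714) + (16.3398) + (0.2520) + (-48.8336) = 117.3594
Denominator Σ(z_t−z̄)² = 566.1822
r_2 = 117.3594 / 566.1822 = 0.207

0.207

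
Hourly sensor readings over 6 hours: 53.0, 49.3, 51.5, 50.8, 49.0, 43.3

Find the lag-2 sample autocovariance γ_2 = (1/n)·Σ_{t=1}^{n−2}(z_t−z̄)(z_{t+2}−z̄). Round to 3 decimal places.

Mean z̄ = (53.0 + 49.3 + 51.5 + 50.8 + 49.0 + 43.3)/6 = 49.4833
Deviations: 3.5167, -0.1833, 2.0167, 1.3167, -0.4833, -6.1833
Σ_{t=1}^{4}(z_t−z̄)(z_{t+2}−z̄) = -2.2656
γ_2 = -2.2656 / 6 = -0.378

-0.378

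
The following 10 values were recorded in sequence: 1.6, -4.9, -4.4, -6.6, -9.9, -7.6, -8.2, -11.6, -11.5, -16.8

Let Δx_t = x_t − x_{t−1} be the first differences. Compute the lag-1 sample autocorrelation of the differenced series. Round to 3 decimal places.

-0.342

First differences Δx: -6.5, 0.5, -2.2, -3.3, 2.3, -0.6, -3.4, 0.1, -5.3
Mean of differences = -2.0444
Numerator Σ(Δx_t−Δx̄)(Δx_{t+1}−Δx̄) = -22.5631
Denominator Σ(Δx_t−Δx̄)² = 65.9222
r_1(Δx) = -22.5631 / 65.9222 = -0.342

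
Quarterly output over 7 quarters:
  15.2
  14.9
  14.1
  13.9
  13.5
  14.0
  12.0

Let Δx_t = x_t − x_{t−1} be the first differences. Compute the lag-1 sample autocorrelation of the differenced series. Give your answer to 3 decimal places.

First differences Δx: -0.3, -0.8, -0.2, -0.4, 0.5, -2.0
Mean of differences = -0.5333
Numerator Σ(Δx_t−Δx̄)(Δx_{t+1}−Δx̄) = -1.4844
Denominator Σ(Δx_t−Δx̄)² = 3.4733
r_1(Δx) = -1.4844 / 3.4733 = -0.427

-0.427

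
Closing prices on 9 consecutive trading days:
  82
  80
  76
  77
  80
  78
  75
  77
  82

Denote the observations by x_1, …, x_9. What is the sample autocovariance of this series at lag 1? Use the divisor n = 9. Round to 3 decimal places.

0.484

Mean x̄ = (82 + 80 + 76 + 77 + 80 + 78 + 75 + 77 + 82)/9 = 78.5556
Σ_{t=1}^{8}(x_t−x̄)(x_{t+1}−x̄) = 4.3580
γ_1 = 4.3580 / 9 = 0.484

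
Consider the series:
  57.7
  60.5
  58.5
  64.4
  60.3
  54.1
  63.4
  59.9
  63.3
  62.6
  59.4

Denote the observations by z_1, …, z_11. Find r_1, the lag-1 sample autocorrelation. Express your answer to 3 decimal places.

Mean z̄ = (57.7 + 60.5 + 58.5 + 64.4 + 60.3 + 54.1 + 63.4 + 59.9 + 63.3 + 62.6 + 59.4)/11 = 60.3727
Numerator Σ_{t=1}^{10}(z_t−z̄)(z_{t+1}−z̄) = -25.4080
Denominator Σ(z_t−z̄)² = 90.1018
r_1 = -25.4080 / 90.1018 = -0.282

-0.282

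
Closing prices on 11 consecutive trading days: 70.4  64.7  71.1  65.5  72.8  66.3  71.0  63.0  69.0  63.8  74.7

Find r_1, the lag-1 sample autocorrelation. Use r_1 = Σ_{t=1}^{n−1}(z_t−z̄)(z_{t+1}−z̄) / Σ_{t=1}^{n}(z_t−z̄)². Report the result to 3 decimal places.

-0.660

Mean z̄ = (70.4 + 64.7 + 71.1 + 65.5 + 72.8 + 66.3 + 71.0 + 63.0 + 69.0 + 63.8 + 74.7)/11 = 68.3909
Numerator Σ_{t=1}^{10}(z_t−z̄)(z_{t+1}−z̄) = -101.7764
Denominator Σ(z_t−z̄)² = 154.2891
r_1 = -101.7764 / 154.2891 = -0.660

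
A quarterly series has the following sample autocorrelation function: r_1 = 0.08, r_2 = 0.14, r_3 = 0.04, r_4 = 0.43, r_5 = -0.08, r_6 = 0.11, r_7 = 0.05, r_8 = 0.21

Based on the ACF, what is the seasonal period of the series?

4

The largest autocorrelation is r_4 = 0.43, with a weaker echo at lag 8 (0.21); the remaining lags stay at or below 0.14.
The dominant spike at lag 4 indicates a seasonal period of 4.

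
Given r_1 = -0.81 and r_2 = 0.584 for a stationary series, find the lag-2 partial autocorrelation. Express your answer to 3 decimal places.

φ_{22} = (r_2 − r_1²) / (1 − r_1²)
r_1² = (-0.81)² = 0.6561
Numerator = 0.584 − 0.6561 = -0.0721; denominator = 1 − 0.6561 = 0.3439
φ_{22} = -0.0721 / 0.3439 = -0.210

-0.210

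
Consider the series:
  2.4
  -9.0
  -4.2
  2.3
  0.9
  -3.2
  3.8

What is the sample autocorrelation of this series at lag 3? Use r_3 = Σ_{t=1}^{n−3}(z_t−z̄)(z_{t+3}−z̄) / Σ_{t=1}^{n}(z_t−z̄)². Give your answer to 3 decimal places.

0.147

Mean z̄ = (2.4 − 9.0 − 4.2 + 2.3 + 0.9 − 3.2 + 3.8)/7 = -1.0000
Deviations from mean: 3.4000, -8.0000, -3.2000, 3.3000, 1.9000, -2.2000, 4.8000
Σ(z_t−z̄)(z_{t+3}−z̄) = (11.2200) + (-15.2000) + (7.0400) + (15.8400) = 18.9000
Denominator Σ(z_t−z̄)² = 128.1800
r_3 = 18.9000 / 128.1800 = 0.147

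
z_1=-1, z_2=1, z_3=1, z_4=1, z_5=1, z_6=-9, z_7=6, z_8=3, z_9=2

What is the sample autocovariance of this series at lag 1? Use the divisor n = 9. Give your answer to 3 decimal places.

-4.392

Mean z̄ = (-1 + 1 + 1 + 1 + 1 − 9 + 6 + 3 + 2)/9 = 0.5556
Σ_{t=1}^{8}(z_t−z̄)(z_{t+1}−z̄) = -39.5309
γ_1 = -39.5309 / 9 = -4.392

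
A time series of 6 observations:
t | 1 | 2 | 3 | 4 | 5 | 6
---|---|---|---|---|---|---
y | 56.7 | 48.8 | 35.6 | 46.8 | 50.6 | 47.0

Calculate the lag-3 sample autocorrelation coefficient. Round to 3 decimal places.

0.015

Mean ȳ = (56.7 + 48.8 + 35.6 + 46.8 + 50.6 + 47.0)/6 = 47.5833
Deviations from mean: 9.1167, 1.2167, -11.9833, -0.7833, 3.0167, -0.5833
Σ(y_t−ȳ)(y_{t+3}−ȳ) = (-7.1414) + (3.6703) + (6.9903) = 3.5192
Denominator Σ(y_t−ȳ)² = 238.2483
r_3 = 3.5192 / 238.2483 = 0.015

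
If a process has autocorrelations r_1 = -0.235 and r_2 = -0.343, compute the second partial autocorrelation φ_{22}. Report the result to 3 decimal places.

-0.422

φ_{22} = (r_2 − r_1²) / (1 − r_1²)
r_1² = (-0.235)² = 0.055225
Numerator = -0.343 − 0.0552 = -0.3982; denominator = 1 − 0.0552 = 0.9448
φ_{22} = -0.3982 / 0.9448 = -0.422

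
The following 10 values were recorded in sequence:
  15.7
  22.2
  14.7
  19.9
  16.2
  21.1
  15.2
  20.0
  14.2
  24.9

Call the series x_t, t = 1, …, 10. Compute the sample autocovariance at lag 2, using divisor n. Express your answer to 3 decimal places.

6.311

Mean x̄ = (15.7 + 22.2 + 14.7 + 19.9 + 16.2 + 21.1 + 15.2 + 20.0 + 14.2 + 24.9)/10 = 18.4100
Σ_{t=1}^{8}(x_t−x̄)(x_{t+2}−x̄) = 63.1128
γ_2 = 63.1128 / 10 = 6.311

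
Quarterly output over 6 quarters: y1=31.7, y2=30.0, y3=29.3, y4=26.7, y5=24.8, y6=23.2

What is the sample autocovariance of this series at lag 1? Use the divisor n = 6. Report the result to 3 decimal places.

4.537

Mean ȳ = (31.7 + 30.0 + 29.3 + 26.7 + 24.8 + 23.2)/6 = 27.6167
Deviations: 4.0833, 2.3833, 1.6833, -0.9167, -2.8167, -4.4167
Σ_{t=1}^{5}(y_t−ȳ)(y_{t+1}−ȳ) = 27.2231
γ_1 = 27.2231 / 6 = 4.537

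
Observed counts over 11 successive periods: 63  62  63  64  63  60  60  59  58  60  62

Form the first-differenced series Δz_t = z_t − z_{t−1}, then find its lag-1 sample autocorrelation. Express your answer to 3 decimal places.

0.209

First differences Δz: -1, 1, 1, -1, -3, 0, -1, -1, 2, 2
Mean of differences = -0.1000
Numerator Σ(Δz_t−Δz̄)(Δz_{t+1}−Δz̄) = 4.7900
Denominator Σ(Δz_t−Δz̄)² = 22.9000
r_1(Δz) = 4.7900 / 22.9000 = 0.209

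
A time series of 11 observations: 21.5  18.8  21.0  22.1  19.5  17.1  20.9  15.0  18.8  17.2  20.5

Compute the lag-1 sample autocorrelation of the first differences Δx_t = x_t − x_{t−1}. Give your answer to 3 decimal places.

-0.638

First differences Δx: -2.7, 2.2, 1.1, -2.6, -2.4, 3.8, -5.9, 3.8, -1.6, 3.3
Mean of differences = -0.1000
Numerator Σ(Δx_t−Δx̄)(Δx_{t+1}−Δx̄) = -65.6300
Denominator Σ(Δx_t−Δx̄)² = 102.9000
r_1(Δx) = -65.6300 / 102.9000 = -0.638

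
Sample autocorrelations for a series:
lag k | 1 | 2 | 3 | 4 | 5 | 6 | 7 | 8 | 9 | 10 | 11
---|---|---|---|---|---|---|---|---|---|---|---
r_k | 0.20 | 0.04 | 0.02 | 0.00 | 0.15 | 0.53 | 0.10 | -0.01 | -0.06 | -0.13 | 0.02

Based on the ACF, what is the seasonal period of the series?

The largest autocorrelation is r_6 = 0.53; the remaining lags stay at or below 0.20. The elevated value at lag 1 (0.20), dropping to 0.04 at lag 2, reflects decaying short-term dependence rather than seasonality.
The dominant spike at lag 6 indicates a seasonal period of 6.

6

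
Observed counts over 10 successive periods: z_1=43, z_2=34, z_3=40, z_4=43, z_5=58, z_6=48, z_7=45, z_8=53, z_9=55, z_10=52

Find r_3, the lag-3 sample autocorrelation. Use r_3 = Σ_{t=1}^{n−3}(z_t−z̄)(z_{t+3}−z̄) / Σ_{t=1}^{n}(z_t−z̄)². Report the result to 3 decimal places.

-0.125

Mean z̄ = (43 + 34 + 40 + 43 + 58 + 48 + 45 + 53 + 55 + 52)/10 = 47.1000
Numerator Σ_{t=1}^{7}(z_t−z̄)(z_{t+3}−z̄) = -62.6300
Denominator Σ(z_t−z̄)² = 500.9000
r_3 = -62.6300 / 500.9000 = -0.125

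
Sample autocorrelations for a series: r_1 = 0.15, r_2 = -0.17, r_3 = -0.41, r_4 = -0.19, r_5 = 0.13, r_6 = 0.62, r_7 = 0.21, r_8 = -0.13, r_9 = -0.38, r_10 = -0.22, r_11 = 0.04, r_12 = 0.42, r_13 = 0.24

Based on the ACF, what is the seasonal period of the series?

The largest autocorrelation is r_6 = 0.62, with a weaker echo at lag 12 (0.42); the remaining lags stay at or below 0.24.
The dominant spike at lag 6 indicates a seasonal period of 6.

6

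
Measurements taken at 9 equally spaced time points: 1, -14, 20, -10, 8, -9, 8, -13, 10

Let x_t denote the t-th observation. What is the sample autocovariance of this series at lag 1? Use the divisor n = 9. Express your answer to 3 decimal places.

-105.656

Mean x̄ = (1 − 14 + 20 − 10 + 8 − 9 + 8 − 13 + 10)/9 = 0.1111
Σ_{t=1}^{8}(x_t−x̄)(x_{t+1}−x̄) = -950.9012
γ_1 = -950.9012 / 9 = -105.656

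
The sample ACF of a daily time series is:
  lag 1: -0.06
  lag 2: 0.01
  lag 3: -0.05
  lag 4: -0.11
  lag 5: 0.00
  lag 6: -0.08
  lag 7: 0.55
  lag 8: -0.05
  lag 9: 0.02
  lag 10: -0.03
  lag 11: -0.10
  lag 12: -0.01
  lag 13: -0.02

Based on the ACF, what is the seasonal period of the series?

7

The largest autocorrelation is r_7 = 0.55; the remaining lags stay at or below 0.02.
The dominant spike at lag 7 indicates a seasonal period of 7.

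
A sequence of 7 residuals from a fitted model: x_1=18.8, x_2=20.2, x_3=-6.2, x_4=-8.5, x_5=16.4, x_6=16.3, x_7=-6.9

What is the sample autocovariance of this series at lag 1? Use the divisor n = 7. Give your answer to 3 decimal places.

Mean x̄ = (18.8 + 20.2 − 6.2 − 8.5 + 16.4 + 16.3 − 6.9)/7 = 7.1571
Σ_{t=1}^{6}(x_t−x̄)(x_{t+1}−x̄) = -1.9576
γ_1 = -1.9576 / 7 = -0.280

-0.280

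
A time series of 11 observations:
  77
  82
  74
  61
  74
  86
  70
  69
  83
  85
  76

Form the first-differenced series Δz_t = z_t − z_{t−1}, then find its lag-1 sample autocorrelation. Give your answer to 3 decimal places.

-0.116

First differences Δz: 5, -8, -13, 13, 12, -16, -1, 14, 2, -9
Mean of differences = -0.1000
Numerator Σ(Δz_t−Δz̄)(Δz_{t+1}−Δz̄) = -128.7100
Denominator Σ(Δz_t−Δz̄)² = 1108.9000
r_1(Δz) = -128.7100 / 1108.9000 = -0.116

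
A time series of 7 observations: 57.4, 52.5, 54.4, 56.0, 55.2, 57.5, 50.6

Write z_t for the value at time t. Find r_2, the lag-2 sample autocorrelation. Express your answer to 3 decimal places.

Mean z̄ = (57.4 + 52.5 + 54.4 + 56.0 + 55.2 + 57.5 + 50.6)/7 = 54.8000
Numerator Σ_{t=1}^{5}(z_t−z̄)(z_{t+2}−z̄) = -2.4000
Denominator Σ(z_t−z̄)² = 38.7400
r_2 = -2.4000 / 38.7400 = -0.062

-0.062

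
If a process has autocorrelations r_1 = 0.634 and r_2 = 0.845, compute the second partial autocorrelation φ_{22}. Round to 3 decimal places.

0.741

φ_{22} = (r_2 − r_1²) / (1 − r_1²)
r_1² = (0.634)² = 0.401956
Numerator = 0.845 − 0.4020 = 0.4430; denominator = 1 − 0.4020 = 0.5980
φ_{22} = 0.4430 / 0.5980 = 0.741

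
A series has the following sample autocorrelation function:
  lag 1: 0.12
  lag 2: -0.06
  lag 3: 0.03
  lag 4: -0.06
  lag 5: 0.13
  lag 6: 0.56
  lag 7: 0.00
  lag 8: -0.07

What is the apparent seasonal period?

The largest autocorrelation is r_6 = 0.56; the remaining lags stay at or below 0.13.
The dominant spike at lag 6 indicates a seasonal period of 6.

6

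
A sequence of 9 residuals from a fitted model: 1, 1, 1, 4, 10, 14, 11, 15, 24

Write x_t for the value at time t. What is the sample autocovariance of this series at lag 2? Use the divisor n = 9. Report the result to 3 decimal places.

Mean x̄ = (1 + 1 + 1 + 4 + 10 + 14 + 11 + 15 + 24)/9 = 9.0000
Σ_{t=1}^{7}(x_t−x̄)(x_{t+2}−x̄) = 133.0000
γ_2 = 133.0000 / 9 = 14.778

14.778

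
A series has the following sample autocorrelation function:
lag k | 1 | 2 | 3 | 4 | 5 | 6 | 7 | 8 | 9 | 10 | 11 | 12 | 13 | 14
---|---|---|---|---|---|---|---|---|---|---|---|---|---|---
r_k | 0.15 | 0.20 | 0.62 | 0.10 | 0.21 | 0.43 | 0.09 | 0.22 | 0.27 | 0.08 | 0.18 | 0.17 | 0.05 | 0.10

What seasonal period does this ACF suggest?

The largest autocorrelation is r_3 = 0.62, with weaker echoes at lags 6 (0.43) and 9 (0.27); the remaining lags stay at or below 0.22.
The dominant spike at lag 3 indicates a seasonal period of 3.

3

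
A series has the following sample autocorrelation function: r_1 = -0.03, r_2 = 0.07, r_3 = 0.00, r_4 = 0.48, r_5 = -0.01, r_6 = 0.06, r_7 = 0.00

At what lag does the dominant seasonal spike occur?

4

The largest autocorrelation is r_4 = 0.48; the remaining lags stay at or below 0.07.
The dominant spike at lag 4 indicates a seasonal period of 4.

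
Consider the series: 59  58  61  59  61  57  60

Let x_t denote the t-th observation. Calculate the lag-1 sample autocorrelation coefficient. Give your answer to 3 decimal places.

-0.623

Mean x̄ = (59 + 58 + 61 + 59 + 61 + 57 + 60)/7 = 59.2857
Σ(x_t−x̄)(x_{t+1}−x̄) = (0.3673) + (-2.2041) + (-0.4898) + (-0.4898) + (-3.9184) + (-1.6327) = -8.3673
Denominator Σ(x_t−x̄)² = 13.4286
r_1 = -8.3673 / 13.4286 = -0.623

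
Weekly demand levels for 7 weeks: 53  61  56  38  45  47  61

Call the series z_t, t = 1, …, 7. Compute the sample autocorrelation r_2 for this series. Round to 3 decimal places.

-0.336

Mean z̄ = (53 + 61 + 56 + 38 + 45 + 47 + 61)/7 = 51.5714
Deviations from mean: 1.4286, 9.4286, 4.4286, -13.5714, -6.5714, -4.5714, 9.4286
Σ(z_t−z̄)(z_{t+2}−z̄) = (6.3265) + (-127.9592) + (-29.1020) + (62.0408) + (-61.9592) = -150.6531
Denominator Σ(z_t−z̄)² = 447.7143
r_2 = -150.6531 / 447.7143 = -0.336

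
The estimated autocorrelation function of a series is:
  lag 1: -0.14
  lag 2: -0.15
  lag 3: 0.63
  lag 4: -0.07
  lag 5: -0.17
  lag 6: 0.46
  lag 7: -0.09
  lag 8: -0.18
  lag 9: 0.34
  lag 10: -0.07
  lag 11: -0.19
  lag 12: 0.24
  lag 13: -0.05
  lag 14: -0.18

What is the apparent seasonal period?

The largest autocorrelation is r_3 = 0.63, with weaker echoes at lags 6 (0.46), 9 (0.34) and 12 (0.24); the remaining lags stay at or below -0.05.
The dominant spike at lag 3 indicates a seasonal period of 3.

3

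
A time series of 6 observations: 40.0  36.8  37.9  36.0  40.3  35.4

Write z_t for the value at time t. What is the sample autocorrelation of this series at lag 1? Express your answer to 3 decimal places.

Mean z̄ = (40.0 + 36.8 + 37.9 + 36.0 + 40.3 + 35.4)/6 = 37.7333
Deviations from mean: 2.2667, -0.9333, 0.1667, -1.7333, 2.5667, -2.3333
Σ(z_t−z̄)(z_{t+1}−z̄) = (-2.1156) + (-0.1556) + (-0.2889) + (-4.4489) + (-5.9889) = -12.9978
Denominator Σ(z_t−z̄)² = 21.0733
r_1 = -12.9978 / 21.0733 = -0.617

-0.617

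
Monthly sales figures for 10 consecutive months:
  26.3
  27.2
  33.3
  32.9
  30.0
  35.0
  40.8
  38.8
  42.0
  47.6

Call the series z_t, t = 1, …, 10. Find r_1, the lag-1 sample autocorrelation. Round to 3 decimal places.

Mean z̄ = (26.3 + 27.2 + 33.3 + 32.9 + 30.0 + 35.0 + 40.8 + 38.8 + 42.0 + 47.6)/10 = 35.3900
Numerator Σ_{t=1}^{9}(z_t−z̄)(z_{t+1}−z̄) = 231.8779
Denominator Σ(z_t−z̄)² = 423.1490
r_1 = 231.8779 / 423.1490 = 0.548

0.548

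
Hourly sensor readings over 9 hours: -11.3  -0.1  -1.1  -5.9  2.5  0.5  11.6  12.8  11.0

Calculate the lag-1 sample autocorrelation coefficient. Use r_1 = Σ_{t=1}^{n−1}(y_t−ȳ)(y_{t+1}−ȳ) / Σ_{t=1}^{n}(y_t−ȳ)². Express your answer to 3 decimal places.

Mean ȳ = (-11.3 − 0.1 − 1.1 − 5.9 + 2.5 + 0.5 + 11.6 + 12.8 + 11.0)/9 = 2.2222
Numerator Σ_{t=1}^{8}(y_t−ȳ)(y_{t+1}−ȳ) = 239.2606
Denominator Σ(y_t−ȳ)² = 545.1756
r_1 = 239.2606 / 545.1756 = 0.439

0.439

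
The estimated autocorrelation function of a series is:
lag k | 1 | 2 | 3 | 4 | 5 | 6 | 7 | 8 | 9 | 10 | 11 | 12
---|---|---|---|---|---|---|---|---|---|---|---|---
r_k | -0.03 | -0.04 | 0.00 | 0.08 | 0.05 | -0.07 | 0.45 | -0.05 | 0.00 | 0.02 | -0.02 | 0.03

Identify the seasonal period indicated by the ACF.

7

The largest autocorrelation is r_7 = 0.45; the remaining lags stay at or below 0.08.
The dominant spike at lag 7 indicates a seasonal period of 7.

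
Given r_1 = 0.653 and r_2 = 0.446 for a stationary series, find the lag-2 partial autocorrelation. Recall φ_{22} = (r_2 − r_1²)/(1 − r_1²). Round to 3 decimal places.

0.034

φ_{22} = (r_2 − r_1²) / (1 − r_1²)
r_1² = (0.653)² = 0.426409
Numerator = 0.446 − 0.4264 = 0.0196; denominator = 1 − 0.4264 = 0.5736
φ_{22} = 0.0196 / 0.5736 = 0.034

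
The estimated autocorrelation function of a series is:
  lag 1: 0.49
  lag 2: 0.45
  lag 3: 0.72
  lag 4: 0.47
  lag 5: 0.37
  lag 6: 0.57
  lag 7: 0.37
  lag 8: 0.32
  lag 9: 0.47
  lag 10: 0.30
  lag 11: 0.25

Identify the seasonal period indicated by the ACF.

3

The largest autocorrelation is r_3 = 0.72, with a weaker echo at lag 6 (0.57); the remaining lags stay at or below 0.49. The elevated value at lag 1 (0.49), dropping to 0.45 at lag 2, reflects decaying short-term dependence rather than seasonality.
The dominant spike at lag 3 indicates a seasonal period of 3.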